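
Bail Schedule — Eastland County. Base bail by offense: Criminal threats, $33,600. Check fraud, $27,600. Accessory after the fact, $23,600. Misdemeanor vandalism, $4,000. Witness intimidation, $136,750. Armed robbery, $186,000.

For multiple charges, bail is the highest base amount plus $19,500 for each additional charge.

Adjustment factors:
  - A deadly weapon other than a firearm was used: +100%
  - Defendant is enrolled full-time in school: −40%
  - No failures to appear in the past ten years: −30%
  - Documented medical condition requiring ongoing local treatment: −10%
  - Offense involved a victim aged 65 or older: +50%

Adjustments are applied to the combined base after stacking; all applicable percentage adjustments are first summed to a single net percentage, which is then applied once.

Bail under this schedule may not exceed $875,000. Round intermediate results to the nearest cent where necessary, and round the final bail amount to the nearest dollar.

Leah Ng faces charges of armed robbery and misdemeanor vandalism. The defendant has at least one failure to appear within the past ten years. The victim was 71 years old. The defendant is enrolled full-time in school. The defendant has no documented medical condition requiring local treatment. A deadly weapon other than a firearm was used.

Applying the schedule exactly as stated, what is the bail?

Base amounts from the schedule: armed robbery $186,000; misdemeanor vandalism $4,000.
Stacking rule: highest base plus $19,500 per additional charge. Highest is armed robbery at $186,000; 1 additional charge → +$19,500. Combined base = $205,500.
Net percentage adjustment: +100% −40% +50% = +110%. $205,500 × 2.1 = $431,550.
$431,550 is within the $875,000 maximum.

$431,550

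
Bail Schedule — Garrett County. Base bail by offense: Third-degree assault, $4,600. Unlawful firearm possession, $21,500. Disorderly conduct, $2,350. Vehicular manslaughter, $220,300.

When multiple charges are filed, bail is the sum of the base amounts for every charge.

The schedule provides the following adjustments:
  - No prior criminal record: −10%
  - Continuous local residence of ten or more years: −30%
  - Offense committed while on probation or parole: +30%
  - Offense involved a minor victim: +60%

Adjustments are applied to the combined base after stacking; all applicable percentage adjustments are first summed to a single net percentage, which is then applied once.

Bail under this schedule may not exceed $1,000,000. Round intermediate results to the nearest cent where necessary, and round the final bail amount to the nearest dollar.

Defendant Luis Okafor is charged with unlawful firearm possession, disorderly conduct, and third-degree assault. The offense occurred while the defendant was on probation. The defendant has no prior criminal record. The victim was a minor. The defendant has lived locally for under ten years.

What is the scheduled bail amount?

$51,210

Base amounts from the schedule: unlawful firearm possession $21,500; disorderly conduct $2,350; third-degree assault $4,600.
Stacking rule: sum of all bases. $21,500 + $2,350 + $4,600 = $28,450.
Net percentage adjustment: −10% +30% +60% = +80%. $28,450 × 1.8 = $51,210.
$51,210 is within the $1,000,000 maximum.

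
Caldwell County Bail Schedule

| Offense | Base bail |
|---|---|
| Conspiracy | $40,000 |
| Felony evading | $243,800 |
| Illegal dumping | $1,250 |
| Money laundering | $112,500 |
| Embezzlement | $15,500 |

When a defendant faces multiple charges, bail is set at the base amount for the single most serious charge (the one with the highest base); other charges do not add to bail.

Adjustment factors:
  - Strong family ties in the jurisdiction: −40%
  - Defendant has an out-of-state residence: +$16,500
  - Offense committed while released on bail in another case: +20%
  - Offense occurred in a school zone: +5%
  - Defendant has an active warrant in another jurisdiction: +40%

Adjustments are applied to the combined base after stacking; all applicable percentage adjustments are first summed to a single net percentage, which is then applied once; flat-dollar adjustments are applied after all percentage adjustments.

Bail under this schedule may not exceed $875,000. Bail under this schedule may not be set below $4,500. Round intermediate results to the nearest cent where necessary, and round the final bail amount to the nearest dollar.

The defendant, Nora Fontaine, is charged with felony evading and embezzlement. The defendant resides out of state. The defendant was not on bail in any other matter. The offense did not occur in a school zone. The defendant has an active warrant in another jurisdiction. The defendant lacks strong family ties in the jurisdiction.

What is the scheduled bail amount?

$357,820

Base amounts from the schedule: felony evading $243,800; embezzlement $15,500.
Stacking rule: use the highest base only. Highest is felony evading at $243,800. Combined base = $243,800.
Defendant has an active warrant in another jurisdiction (+40%): $243,800 × 1.4 = $341,320.
Defendant has an out-of-state residence (+$16,500 flat): $341,320 + $16,500 = $357,820.
$357,820 is within the $875,000 maximum.
$357,820 is at or above the $4,500 minimum.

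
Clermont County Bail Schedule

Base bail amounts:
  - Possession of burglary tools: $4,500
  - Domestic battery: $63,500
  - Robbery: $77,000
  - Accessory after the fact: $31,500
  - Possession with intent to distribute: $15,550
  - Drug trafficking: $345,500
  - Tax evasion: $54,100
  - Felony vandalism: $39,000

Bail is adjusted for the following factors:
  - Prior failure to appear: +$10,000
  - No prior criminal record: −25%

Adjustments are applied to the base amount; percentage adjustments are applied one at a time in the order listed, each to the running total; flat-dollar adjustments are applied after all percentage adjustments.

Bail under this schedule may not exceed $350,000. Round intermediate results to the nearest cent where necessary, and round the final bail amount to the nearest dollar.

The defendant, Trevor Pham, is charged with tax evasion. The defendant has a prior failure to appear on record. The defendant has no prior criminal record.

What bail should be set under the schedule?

Base amounts from the schedule: tax evasion $54,100.
Single charge. Combined base = $54,100.
No prior criminal record (−25%): $54,100 × 0.75 = $40,575.
Prior failure to appear (+$10,000 flat): $40,575 + $10,000 = $50,575.
$50,575 is within the $350,000 maximum.

$50,575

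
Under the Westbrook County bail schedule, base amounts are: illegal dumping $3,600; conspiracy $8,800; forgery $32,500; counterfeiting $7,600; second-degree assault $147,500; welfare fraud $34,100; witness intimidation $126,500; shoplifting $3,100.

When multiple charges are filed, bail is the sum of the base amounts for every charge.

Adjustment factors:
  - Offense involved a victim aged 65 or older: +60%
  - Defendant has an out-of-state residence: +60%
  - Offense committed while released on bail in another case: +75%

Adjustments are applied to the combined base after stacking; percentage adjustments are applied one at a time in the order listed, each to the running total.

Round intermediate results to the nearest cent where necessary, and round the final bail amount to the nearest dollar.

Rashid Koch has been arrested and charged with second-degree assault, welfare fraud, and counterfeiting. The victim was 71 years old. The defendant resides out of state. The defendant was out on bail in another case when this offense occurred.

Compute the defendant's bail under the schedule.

$847,616

Base amounts from the schedule: second-degree assault $147,500; welfare fraud $34,100; counterfeiting $7,600.
Stacking rule: sum of all bases. $147,500 + $34,100 + $7,600 = $189,200.
Offense involved a victim aged 65 or older (+60%): $189,200 × 1.6 = $302,720.
Defendant has an out-of-state residence (+60%): $302,720 × 1.6 = $484,352.
Offense committed while released on bail in another case (+75%): $484,352 × 1.75 = $847,616.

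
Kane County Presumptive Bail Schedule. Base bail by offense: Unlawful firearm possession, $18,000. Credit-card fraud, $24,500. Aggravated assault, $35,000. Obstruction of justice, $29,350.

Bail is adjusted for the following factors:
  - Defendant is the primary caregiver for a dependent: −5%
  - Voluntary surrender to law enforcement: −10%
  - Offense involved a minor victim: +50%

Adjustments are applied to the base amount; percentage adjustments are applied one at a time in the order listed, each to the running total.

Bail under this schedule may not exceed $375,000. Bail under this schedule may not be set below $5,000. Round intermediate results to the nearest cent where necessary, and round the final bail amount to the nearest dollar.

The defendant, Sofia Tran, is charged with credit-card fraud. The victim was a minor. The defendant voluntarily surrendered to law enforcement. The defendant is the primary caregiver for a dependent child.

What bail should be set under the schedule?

$31,421

Base amounts from the schedule: credit-card fraud $24,500.
Single charge. Combined base = $24,500.
Defendant is the primary caregiver for a dependent (−5%): $24,500 × 0.95 = $23,275.
Voluntary surrender to law enforcement (−10%): $23,275 × 0.9 = $20,947.50.
Offense involved a minor victim (+50%): $20,947.50 × 1.5 = $31,421.25.
$31,421.25 is within the $375,000 maximum.
$31,421.25 is at or above the $5,000 minimum.
Rounded to the nearest dollar: $31,421.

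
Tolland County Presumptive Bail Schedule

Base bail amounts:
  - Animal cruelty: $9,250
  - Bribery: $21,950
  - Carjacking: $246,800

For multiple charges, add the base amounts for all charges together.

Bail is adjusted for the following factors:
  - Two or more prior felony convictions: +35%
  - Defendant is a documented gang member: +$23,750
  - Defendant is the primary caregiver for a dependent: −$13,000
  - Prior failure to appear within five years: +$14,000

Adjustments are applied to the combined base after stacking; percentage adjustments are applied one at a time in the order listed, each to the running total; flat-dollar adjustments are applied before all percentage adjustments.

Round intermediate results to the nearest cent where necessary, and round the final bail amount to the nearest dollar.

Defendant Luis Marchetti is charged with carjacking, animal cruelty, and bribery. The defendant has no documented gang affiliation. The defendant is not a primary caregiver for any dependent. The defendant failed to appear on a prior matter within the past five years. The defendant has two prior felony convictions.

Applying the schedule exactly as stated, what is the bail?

Base amounts from the schedule: carjacking $246,800; animal cruelty $9,250; bribery $21,950.
Stacking rule: sum of all bases. $246,800 + $9,250 + $21,950 = $278,000.
Prior failure to appear within five years (+$14,000 flat): $278,000 + $14,000 = $292,000.
Two or more prior felony convictions (+35%): $292,000 × 1.35 = $394,200.

$394,200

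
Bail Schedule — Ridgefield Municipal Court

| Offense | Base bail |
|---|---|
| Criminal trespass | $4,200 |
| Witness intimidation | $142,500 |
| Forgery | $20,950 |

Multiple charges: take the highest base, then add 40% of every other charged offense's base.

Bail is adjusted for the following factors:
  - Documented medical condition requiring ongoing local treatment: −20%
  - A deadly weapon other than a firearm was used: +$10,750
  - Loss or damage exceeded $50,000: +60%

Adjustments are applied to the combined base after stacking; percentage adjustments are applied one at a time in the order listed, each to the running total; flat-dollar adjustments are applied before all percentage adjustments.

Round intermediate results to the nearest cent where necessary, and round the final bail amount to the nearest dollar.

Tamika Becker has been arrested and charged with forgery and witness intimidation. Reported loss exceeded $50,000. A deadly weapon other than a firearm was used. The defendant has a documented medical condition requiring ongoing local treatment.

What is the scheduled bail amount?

Base amounts from the schedule: forgery $20,950; witness intimidation $142,500.
Stacking rule: highest base plus 40% of each additional charge. Highest is witness intimidation at $142,500. Additional: $20,950 × 40% = $8,380. Combined base = $142,500 + $8,380 = $150,880.
A deadly weapon other than a firearm was used (+$10,750 flat): $150,880 + $10,750 = $161,630.
Documented medical condition requiring ongoing local treatment (−20%): $161,630 × 0.8 = $129,304.
Loss or damage exceeded $50,000 (+60%): $129,304 × 1.6 = $206,886.40.
Rounded to the nearest dollar: $206,886.

$206,886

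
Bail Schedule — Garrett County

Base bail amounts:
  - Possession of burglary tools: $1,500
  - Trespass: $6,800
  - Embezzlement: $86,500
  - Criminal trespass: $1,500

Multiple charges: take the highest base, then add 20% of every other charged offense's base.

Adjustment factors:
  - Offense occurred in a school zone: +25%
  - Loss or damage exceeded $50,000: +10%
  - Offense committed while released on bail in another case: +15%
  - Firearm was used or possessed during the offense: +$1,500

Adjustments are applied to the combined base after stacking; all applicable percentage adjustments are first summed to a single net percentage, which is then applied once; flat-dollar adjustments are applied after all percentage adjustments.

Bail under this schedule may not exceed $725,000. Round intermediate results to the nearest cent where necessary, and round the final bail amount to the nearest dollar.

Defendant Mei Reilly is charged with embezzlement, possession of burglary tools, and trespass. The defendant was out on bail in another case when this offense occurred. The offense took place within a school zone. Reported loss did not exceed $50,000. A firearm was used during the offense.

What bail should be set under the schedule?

$124,924

Base amounts from the schedule: embezzlement $86,500; possession of burglary tools $1,500; trespass $6,800.
Stacking rule: highest base plus 20% of each additional charge. Highest is embezzlement at $86,500. Additional: $1,500 × 20% = $300; $6,800 × 20% = $1,360. Combined base = $86,500 + $1,660 = $88,160.
Net percentage adjustment: +25% +15% = +40%. $88,160 × 1.4 = $123,424.
Firearm was used or possessed during the offense (+$1,500 flat): $123,424 + $1,500 = $124,924.
$124,924 is within the $725,000 maximum.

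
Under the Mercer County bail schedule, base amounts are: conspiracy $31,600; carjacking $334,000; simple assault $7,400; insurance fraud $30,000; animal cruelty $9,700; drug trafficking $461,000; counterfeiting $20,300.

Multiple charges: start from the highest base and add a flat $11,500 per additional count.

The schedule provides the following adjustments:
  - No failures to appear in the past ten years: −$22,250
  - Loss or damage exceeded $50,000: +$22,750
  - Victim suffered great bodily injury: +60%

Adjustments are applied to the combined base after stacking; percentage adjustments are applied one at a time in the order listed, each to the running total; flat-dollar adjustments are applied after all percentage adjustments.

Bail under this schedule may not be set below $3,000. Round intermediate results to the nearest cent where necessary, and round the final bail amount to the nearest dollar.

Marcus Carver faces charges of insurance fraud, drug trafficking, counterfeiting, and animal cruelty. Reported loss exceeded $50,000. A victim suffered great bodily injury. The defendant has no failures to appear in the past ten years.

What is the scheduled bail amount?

Base amounts from the schedule: insurance fraud $30,000; drug trafficking $461,000; counterfeiting $20,300; animal cruelty $9,700.
Stacking rule: highest base plus $11,500 per additional charge. Highest is drug trafficking at $461,000; 3 additional charges → +$34,500. Combined base = $495,500.
Victim suffered great bodily injury (+60%): $495,500 × 1.6 = $792,800.
No failures to appear in the past ten years (−$22,250 flat): $792,800 − $22,250 = $770,550.
Loss or damage exceeded $50,000 (+$22,750 flat): $770,550 + $22,750 = $793,300.
$793,300 is at or above the $3,000 minimum.

$793,300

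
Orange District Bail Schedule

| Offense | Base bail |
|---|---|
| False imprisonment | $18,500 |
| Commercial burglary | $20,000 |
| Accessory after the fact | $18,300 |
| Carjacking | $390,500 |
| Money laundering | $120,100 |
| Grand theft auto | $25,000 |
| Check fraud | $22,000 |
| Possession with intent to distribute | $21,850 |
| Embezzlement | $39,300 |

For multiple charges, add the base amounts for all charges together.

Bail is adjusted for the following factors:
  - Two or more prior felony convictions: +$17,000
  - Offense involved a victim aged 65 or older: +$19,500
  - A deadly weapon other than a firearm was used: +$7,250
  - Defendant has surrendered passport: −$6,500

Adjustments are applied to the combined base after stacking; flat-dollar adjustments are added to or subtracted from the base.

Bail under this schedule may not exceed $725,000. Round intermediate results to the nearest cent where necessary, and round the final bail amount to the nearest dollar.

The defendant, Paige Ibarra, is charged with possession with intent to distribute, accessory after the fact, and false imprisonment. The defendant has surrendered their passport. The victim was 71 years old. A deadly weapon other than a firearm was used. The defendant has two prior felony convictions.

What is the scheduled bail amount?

Base amounts from the schedule: possession with intent to distribute $21,850; accessory after the fact $18,300; false imprisonment $18,500.
Stacking rule: sum of all bases. $21,850 + $18,300 + $18,500 = $58,650.
Two or more prior felony convictions (+$17,000 flat): $58,650 + $17,000 = $75,650.
Offense involved a victim aged 65 or older (+$19,500 flat): $75,650 + $19,500 = $95,150.
A deadly weapon other than a firearm was used (+$7,250 flat): $95,150 + $7,250 = $102,400.
Defendant has surrendered passport (−$6,500 flat): $102,400 − $6,500 = $95,900.
$95,900 is within the $725,000 maximum.

$95,900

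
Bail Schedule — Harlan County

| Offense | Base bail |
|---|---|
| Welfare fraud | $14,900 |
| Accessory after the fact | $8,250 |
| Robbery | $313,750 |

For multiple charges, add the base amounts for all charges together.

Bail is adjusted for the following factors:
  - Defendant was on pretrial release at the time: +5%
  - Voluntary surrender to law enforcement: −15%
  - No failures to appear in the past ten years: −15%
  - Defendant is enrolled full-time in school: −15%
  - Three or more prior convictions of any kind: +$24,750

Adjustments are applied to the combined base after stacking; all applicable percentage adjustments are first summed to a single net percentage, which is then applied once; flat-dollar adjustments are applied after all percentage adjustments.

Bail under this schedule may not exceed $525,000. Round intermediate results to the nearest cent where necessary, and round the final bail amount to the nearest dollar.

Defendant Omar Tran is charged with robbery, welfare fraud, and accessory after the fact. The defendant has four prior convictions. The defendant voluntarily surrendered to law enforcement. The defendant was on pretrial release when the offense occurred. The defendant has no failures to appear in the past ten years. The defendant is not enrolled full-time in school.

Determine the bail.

$277,425

Base amounts from the schedule: robbery $313,750; welfare fraud $14,900; accessory after the fact $8,250.
Stacking rule: sum of all bases. $313,750 + $14,900 + $8,250 = $336,900.
Net percentage adjustment: +5% −15% −15% = −25%. $336,900 × 0.75 = $252,675.
Three or more prior convictions of any kind (+$24,750 flat): $252,675 + $24,750 = $277,425.
$277,425 is within the $525,000 maximum.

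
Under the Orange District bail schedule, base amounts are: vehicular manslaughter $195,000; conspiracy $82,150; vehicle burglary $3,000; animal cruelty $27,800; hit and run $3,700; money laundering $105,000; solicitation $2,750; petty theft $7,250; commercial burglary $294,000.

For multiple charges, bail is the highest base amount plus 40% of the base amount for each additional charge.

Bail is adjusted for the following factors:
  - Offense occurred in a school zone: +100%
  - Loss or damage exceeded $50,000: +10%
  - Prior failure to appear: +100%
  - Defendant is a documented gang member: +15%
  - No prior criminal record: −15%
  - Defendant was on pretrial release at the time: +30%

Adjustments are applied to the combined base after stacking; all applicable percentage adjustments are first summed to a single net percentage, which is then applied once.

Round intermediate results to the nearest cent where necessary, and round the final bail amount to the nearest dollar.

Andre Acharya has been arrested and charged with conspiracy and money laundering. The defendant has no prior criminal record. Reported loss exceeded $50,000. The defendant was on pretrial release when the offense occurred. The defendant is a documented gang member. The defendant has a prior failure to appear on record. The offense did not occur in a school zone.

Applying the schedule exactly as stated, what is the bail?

Base amounts from the schedule: conspiracy $82,150; money laundering $105,000.
Stacking rule: highest base plus 40% of each additional charge. Highest is money laundering at $105,000. Additional: $82,150 × 40% = $32,860. Combined base = $105,000 + $32,860 = $137,860.
Net percentage adjustment: +10% +100% +15% −15% +30% = +140%. $137,860 × 2.4 = $330,864.

$330,864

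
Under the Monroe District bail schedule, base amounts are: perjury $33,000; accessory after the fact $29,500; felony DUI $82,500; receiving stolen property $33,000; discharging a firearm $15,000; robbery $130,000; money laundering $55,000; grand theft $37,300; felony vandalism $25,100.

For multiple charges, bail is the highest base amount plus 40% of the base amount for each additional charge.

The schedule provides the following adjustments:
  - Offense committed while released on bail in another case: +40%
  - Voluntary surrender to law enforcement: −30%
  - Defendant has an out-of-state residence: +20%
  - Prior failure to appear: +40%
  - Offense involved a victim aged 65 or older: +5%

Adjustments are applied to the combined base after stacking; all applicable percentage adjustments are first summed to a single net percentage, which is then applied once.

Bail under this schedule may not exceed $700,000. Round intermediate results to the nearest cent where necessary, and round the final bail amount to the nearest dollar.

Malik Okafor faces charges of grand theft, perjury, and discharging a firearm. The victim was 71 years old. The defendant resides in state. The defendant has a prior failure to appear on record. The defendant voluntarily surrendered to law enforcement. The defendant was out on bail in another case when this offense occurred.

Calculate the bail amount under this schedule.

Base amounts from the schedule: grand theft $37,300; perjury $33,000; discharging a firearm $15,000.
Stacking rule: highest base plus 40% of each additional charge. Highest is grand theft at $37,300. Additional: $33,000 × 40% = $13,200; $15,000 × 40% = $6,000. Combined base = $37,300 + $19,200 = $56,500.
Net percentage adjustment: +40% −30% +40% +5% = +55%. $56,500 × 1.55 = $87,575.
$87,575 is within the $700,000 maximum.

$87,575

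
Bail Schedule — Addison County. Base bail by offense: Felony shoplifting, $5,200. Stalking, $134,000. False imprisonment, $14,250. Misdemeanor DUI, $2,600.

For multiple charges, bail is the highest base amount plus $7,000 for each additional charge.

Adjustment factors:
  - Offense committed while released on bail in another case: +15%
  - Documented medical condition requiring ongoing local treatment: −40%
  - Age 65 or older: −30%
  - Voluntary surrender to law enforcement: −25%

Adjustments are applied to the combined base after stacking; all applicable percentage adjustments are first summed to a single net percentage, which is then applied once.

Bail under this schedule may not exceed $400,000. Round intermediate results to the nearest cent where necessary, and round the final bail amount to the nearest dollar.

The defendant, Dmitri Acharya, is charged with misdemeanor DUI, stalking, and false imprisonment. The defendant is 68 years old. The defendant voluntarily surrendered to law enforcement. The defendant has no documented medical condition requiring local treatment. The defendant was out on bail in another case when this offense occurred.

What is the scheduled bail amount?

Base amounts from the schedule: misdemeanor DUI $2,600; stalking $134,000; false imprisonment $14,250.
Stacking rule: highest base plus $7,000 per additional charge. Highest is stalking at $134,000; 2 additional charges → +$14,000. Combined base = $148,000.
Net percentage adjustment: +15% −30% −25% = −40%. $148,000 × 0.6 = $88,800.
$88,800 is within the $400,000 maximum.

$88,800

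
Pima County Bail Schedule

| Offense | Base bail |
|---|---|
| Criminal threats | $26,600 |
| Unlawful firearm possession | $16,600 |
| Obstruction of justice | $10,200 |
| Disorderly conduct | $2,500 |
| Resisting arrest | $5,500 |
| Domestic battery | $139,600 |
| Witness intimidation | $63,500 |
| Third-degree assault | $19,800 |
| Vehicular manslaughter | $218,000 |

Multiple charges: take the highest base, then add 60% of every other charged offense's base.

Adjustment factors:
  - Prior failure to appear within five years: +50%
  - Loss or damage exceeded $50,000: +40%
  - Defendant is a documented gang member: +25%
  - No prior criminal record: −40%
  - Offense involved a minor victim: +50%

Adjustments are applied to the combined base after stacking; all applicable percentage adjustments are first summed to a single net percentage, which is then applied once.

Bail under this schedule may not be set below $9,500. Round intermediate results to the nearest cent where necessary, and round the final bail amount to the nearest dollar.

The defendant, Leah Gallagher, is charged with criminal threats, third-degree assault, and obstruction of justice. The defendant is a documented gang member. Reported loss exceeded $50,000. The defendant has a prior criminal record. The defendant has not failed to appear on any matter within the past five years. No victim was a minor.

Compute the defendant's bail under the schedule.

$73,590

Base amounts from the schedule: criminal threats $26,600; third-degree assault $19,800; obstruction of justice $10,200.
Stacking rule: highest base plus 60% of each additional charge. Highest is criminal threats at $26,600. Additional: $19,800 × 60% = $11,880; $10,200 × 60% = $6,120. Combined base = $26,600 + $18,000 = $44,600.
Net percentage adjustment: +40% +25% = +65%. $44,600 × 1.65 = $73,590.
$73,590 is at or above the $9,500 minimum.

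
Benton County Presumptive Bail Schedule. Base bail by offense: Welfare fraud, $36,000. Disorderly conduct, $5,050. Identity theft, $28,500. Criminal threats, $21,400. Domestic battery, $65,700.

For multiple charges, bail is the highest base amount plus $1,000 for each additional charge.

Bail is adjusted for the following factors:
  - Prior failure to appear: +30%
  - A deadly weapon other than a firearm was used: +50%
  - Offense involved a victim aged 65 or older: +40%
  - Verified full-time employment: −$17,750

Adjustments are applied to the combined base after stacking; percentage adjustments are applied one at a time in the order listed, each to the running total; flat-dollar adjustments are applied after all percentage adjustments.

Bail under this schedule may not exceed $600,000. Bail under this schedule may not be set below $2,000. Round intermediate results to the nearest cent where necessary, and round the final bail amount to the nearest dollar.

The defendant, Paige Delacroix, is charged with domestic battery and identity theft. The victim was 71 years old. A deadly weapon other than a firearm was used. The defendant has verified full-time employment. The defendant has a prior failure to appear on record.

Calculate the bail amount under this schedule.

$164,341

Base amounts from the schedule: domestic battery $65,700; identity theft $28,500.
Stacking rule: highest base plus $1,000 per additional charge. Highest is domestic battery at $65,700; 1 additional charge → +$1,000. Combined base = $66,700.
Prior failure to appear (+30%): $66,700 × 1.3 = $86,710.
A deadly weapon other than a firearm was used (+50%): $86,710 × 1.5 = $130,065.
Offense involved a victim aged 65 or older (+40%): $130,065 × 1.4 = $182,091.
Verified full-time employment (−$17,750 flat): $182,091 − $17,750 = $164,341.
$164,341 is within the $600,000 maximum.
$164,341 is at or above the $2,000 minimum.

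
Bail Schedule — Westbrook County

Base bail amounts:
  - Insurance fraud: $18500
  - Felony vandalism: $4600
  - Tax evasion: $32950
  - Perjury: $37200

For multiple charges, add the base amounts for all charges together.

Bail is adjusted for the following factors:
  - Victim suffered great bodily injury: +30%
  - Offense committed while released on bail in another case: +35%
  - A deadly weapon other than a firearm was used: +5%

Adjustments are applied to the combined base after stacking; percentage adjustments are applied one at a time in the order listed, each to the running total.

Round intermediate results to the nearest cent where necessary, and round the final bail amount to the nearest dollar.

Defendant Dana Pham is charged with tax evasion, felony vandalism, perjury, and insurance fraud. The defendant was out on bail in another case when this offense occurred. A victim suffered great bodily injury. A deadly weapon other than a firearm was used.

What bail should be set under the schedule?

Base amounts from the schedule: tax evasion $32950; felony vandalism $4600; perjury $37200; insurance fraud $18500.
Stacking rule: sum of all bases. $32950 + $4600 + $37200 + $18500 = $93250.
Victim suffered great bodily injury (+30%): $93250 × 1.3 = $121225.
Offense committed while released on bail in another case (+35%): $121225 × 1.35 = $163653.75.
A deadly weapon other than a firearm was used (+5%): $163653.75 × 1.05 = $171836.44.
Rounded to the nearest dollar: $171836.

$171836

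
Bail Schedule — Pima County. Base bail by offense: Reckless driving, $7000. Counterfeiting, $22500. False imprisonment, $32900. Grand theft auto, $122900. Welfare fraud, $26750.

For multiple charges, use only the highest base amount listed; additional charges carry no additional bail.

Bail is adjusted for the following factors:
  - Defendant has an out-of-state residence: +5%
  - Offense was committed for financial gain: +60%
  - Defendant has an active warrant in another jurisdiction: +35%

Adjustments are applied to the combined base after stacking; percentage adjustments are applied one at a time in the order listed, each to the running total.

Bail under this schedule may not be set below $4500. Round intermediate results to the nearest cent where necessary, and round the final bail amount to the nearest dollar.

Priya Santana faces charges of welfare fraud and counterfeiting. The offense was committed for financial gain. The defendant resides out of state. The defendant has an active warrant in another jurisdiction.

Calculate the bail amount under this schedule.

$60669

Base amounts from the schedule: welfare fraud $26750; counterfeiting $22500.
Stacking rule: use the highest base only. Highest is welfare fraud at $26750. Combined base = $26750.
Defendant has an out-of-state residence (+5%): $26750 × 1.05 = $28087.50.
Offense was committed for financial gain (+60%): $28087.50 × 1.6 = $44940.
Defendant has an active warrant in another jurisdiction (+35%): $44940 × 1.35 = $60669.
$60669 is at or above the $4500 minimum.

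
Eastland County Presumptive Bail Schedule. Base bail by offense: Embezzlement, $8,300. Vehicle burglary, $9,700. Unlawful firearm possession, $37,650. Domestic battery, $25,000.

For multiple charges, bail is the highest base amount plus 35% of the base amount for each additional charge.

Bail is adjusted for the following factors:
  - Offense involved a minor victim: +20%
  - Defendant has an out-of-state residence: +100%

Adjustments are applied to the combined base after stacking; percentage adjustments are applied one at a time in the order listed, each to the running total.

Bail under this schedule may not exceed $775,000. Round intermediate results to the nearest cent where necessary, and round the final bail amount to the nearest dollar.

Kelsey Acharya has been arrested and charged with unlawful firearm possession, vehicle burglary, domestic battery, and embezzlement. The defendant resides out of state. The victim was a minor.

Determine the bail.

Base amounts from the schedule: unlawful firearm possession $37,650; vehicle burglary $9,700; domestic battery $25,000; embezzlement $8,300.
Stacking rule: highest base plus 35% of each additional charge. Highest is unlawful firearm possession at $37,650. Additional: $9,700 × 35% = $3,395; $25,000 × 35% = $8,750; $8,300 × 35% = $2,905. Combined base = $37,650 + $15,050 = $52,700.
Offense involved a minor victim (+20%): $52,700 × 1.2 = $63,240.
Defendant has an out-of-state residence (+100%): $63,240 × 2 = $126,480.
$126,480 is within the $775,000 maximum.

$126,480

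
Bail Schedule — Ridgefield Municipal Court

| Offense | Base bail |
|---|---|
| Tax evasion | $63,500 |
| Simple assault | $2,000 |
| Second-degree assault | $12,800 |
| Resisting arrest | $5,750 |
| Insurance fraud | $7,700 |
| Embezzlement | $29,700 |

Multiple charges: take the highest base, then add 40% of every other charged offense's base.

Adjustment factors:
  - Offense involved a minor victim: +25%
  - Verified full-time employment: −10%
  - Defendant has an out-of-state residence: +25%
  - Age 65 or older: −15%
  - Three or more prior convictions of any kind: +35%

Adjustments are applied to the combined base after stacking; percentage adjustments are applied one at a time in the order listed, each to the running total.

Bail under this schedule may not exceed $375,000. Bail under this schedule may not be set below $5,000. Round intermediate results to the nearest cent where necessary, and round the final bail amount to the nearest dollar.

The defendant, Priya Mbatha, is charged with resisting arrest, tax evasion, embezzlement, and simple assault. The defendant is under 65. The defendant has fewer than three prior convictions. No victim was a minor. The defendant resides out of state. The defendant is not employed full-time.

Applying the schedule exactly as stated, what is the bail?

$98,100

Base amounts from the schedule: resisting arrest $5,750; tax evasion $63,500; embezzlement $29,700; simple assault $2,000.
Stacking rule: highest base plus 40% of each additional charge. Highest is tax evasion at $63,500. Additional: $5,750 × 40% = $2,300; $29,700 × 40% = $11,880; $2,000 × 40% = $800. Combined base = $63,500 + $14,980 = $78,480.
Defendant has an out-of-state residence (+25%): $78,480 × 1.25 = $98,100.
$98,100 is within the $375,000 maximum.
$98,100 is at or above the $5,000 minimum.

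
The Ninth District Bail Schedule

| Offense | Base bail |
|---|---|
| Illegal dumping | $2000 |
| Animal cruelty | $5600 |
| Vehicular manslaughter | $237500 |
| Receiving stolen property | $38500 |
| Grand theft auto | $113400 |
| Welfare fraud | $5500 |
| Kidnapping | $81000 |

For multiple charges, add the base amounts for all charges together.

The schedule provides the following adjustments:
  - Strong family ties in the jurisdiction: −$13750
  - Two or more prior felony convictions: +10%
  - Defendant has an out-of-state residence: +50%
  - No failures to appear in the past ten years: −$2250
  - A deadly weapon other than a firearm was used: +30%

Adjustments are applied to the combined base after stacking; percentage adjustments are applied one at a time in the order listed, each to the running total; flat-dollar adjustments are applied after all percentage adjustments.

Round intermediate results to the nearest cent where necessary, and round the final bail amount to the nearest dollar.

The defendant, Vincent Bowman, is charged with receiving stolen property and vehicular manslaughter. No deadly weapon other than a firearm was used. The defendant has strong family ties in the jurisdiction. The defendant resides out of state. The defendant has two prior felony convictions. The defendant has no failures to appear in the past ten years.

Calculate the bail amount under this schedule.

Base amounts from the schedule: receiving stolen property $38500; vehicular manslaughter $237500.
Stacking rule: sum of all bases. $38500 + $237500 = $276000.
Two or more prior felony convictions (+10%): $276000 × 1.1 = $303600.
Defendant has an out-of-state residence (+50%): $303600 × 1.5 = $455400.
Strong family ties in the jurisdiction (−$13750 flat): $455400 − $13750 = $441650.
No failures to appear in the past ten years (−$2250 flat): $441650 − $2250 = $439400.

$439400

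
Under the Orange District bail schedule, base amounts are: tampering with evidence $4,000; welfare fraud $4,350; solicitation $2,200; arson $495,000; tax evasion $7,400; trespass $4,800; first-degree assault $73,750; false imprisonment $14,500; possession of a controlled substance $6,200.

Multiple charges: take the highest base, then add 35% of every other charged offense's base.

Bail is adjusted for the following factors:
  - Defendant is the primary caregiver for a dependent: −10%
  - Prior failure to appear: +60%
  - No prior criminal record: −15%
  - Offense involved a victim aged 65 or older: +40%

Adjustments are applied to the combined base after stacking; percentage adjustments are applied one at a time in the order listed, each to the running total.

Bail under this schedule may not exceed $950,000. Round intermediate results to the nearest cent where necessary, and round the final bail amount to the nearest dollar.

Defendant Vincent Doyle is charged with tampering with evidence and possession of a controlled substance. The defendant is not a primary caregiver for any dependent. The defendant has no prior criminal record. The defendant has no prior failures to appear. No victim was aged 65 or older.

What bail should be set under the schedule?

$6,460

Base amounts from the schedule: tampering with evidence $4,000; possession of a controlled substance $6,200.
Stacking rule: highest base plus 35% of each additional charge. Highest is possession of a controlled substance at $6,200. Additional: $4,000 × 35% = $1,400. Combined base = $6,200 + $1,400 = $7,600.
No prior criminal record (−15%): $7,600 × 0.85 = $6,460.
$6,460 is within the $950,000 maximum.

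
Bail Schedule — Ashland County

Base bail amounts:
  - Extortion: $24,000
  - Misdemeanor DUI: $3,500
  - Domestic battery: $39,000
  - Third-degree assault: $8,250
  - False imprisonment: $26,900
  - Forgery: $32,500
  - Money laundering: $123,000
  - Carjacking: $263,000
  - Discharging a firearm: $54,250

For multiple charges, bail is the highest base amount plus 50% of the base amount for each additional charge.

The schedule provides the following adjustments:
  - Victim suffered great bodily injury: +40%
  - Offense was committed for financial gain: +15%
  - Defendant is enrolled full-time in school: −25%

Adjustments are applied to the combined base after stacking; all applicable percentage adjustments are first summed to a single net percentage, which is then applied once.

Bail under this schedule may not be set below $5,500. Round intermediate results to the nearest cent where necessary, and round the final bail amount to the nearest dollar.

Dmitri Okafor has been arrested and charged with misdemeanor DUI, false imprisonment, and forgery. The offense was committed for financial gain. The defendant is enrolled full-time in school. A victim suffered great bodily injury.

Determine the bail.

$62,010

Base amounts from the schedule: misdemeanor DUI $3,500; false imprisonment $26,900; forgery $32,500.
Stacking rule: highest base plus 50% of each additional charge. Highest is forgery at $32,500. Additional: $3,500 × 50% = $1,750; $26,900 × 50% = $13,450. Combined base = $32,500 + $15,200 = $47,700.
Net percentage adjustment: +40% +15% −25% = +30%. $47,700 × 1.3 = $62,010.
$62,010 is at or above the $5,500 minimum.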